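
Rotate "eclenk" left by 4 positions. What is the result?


Input: "eclenk", rotate left by 4
First 4 characters: "ecle"
Remaining characters: "nk"
Concatenate remaining + first: "nk" + "ecle" = "nkecle"

nkecle


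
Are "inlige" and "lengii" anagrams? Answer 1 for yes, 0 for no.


Strings: "inlige", "lengii"
Sorted first:  egiiln
Sorted second: egiiln
Sorted forms match => anagrams

1


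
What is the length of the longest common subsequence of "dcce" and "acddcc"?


LCS of "dcce" and "acddcc"
DP table:
           a    c    d    d    c    c
      0    0    0    0    0    0    0
  d   0    0    0    1    1    1    1
  c   0    0    1    1    1    2    2
  c   0    0    1    1    1    2    3
  e   0    0    1    1    1    2    3
LCS length = dp[4][6] = 3

3


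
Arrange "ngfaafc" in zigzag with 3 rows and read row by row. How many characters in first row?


Zigzag "ngfaafc" into 3 rows:
Placing characters:
  'n' => row 0
  'g' => row 1
  'f' => row 2
  'a' => row 1
  'a' => row 0
  'f' => row 1
  'c' => row 2
Rows:
  Row 0: "na"
  Row 1: "gaf"
  Row 2: "fc"
First row length: 2

2


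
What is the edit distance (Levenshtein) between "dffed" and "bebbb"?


Computing edit distance: "dffed" -> "bebbb"
DP table:
           b    e    b    b    b
      0    1    2    3    4    5
  d   1    1    2    3    4    5
  f   2    2    2    3    4    5
  f   3    3    3    3    4    5
  e   4    4    3    4    4    5
  d   5    5    4    4    5    5
Edit distance = dp[5][5] = 5

5


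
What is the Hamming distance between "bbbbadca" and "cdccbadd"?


Comparing "bbbbadca" and "cdccbadd" position by position:
  Position 0: 'b' vs 'c' => differ
  Position 1: 'b' vs 'd' => differ
  Position 2: 'b' vs 'c' => differ
  Position 3: 'b' vs 'c' => differ
  Position 4: 'a' vs 'b' => differ
  Position 5: 'd' vs 'a' => differ
  Position 6: 'c' vs 'd' => differ
  Position 7: 'a' vs 'd' => differ
Total differences (Hamming distance): 8

8


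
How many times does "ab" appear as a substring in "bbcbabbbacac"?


Searching for "ab" in "bbcbabbbacac"
Scanning each position:
  Position 0: "bb" => no
  Position 1: "bc" => no
  Position 2: "cb" => no
  Position 3: "ba" => no
  Position 4: "ab" => MATCH
  Position 5: "bb" => no
  Position 6: "bb" => no
  Position 7: "ba" => no
  Position 8: "ac" => no
  Position 9: "ca" => no
  Position 10: "ac" => no
Total occurrences: 1

1


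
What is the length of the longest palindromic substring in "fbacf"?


Input: "fbacf"
Checking substrings for palindromes:
  No multi-char palindromic substrings found
Longest palindromic substring: "f" with length 1

1


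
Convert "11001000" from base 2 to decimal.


Input: "11001000" in base 2
Positional expansion:
  Digit '1' (value 1) x 2^7 = 128
  Digit '1' (value 1) x 2^6 = 64
  Digit '0' (value 0) x 2^5 = 0
  Digit '0' (value 0) x 2^4 = 0
  Digit '1' (value 1) x 2^3 = 8
  Digit '0' (value 0) x 2^2 = 0
  Digit '0' (value 0) x 2^1 = 0
  Digit '0' (value 0) x 2^0 = 0
Sum = 200

200


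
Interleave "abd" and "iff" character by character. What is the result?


Interleaving "abd" and "iff":
  Position 0: 'a' from first, 'i' from second => "ai"
  Position 1: 'b' from first, 'f' from second => "bf"
  Position 2: 'd' from first, 'f' from second => "df"
Result: aibfdf

aibfdf


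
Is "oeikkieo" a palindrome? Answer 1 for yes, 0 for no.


Input: oeikkieo
Reversed: oeikkieo
  Compare pos 0 ('o') with pos 7 ('o'): match
  Compare pos 1 ('e') with pos 6 ('e'): match
  Compare pos 2 ('i') with pos 5 ('i'): match
  Compare pos 3 ('k') with pos 4 ('k'): match
Result: palindrome

1


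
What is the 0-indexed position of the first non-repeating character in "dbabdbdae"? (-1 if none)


Input: dbabdbdae
Character frequencies:
  'a': 2
  'b': 3
  'd': 3
  'e': 1
Scanning left to right for freq == 1:
  Position 0 ('d'): freq=3, skip
  Position 1 ('b'): freq=3, skip
  Position 2 ('a'): freq=2, skip
  Position 3 ('b'): freq=3, skip
  Position 4 ('d'): freq=3, skip
  Position 5 ('b'): freq=3, skip
  Position 6 ('d'): freq=3, skip
  Position 7 ('a'): freq=2, skip
  Position 8 ('e'): unique! => answer = 8

8


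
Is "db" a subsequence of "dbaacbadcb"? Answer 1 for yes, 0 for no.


Check if "db" is a subsequence of "dbaacbadcb"
Greedy scan:
  Position 0 ('d'): matches sub[0] = 'd'
  Position 1 ('b'): matches sub[1] = 'b'
  Position 2 ('a'): no match needed
  Position 3 ('a'): no match needed
  Position 4 ('c'): no match needed
  Position 5 ('b'): no match needed
  Position 6 ('a'): no match needed
  Position 7 ('d'): no match needed
  Position 8 ('c'): no match needed
  Position 9 ('b'): no match needed
All 2 characters matched => is a subsequence

1


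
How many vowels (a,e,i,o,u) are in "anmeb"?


Input: anmeb
Checking each character:
  'a' at position 0: vowel (running total: 1)
  'n' at position 1: consonant
  'm' at position 2: consonant
  'e' at position 3: vowel (running total: 2)
  'b' at position 4: consonant
Total vowels: 2

2


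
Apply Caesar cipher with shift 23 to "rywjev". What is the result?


Caesar cipher: shift "rywjev" by 23
  'r' (pos 17) + 23 = pos 14 = 'o'
  'y' (pos 24) + 23 = pos 21 = 'v'
  'w' (pos 22) + 23 = pos 19 = 't'
  'j' (pos 9) + 23 = pos 6 = 'g'
  'e' (pos 4) + 23 = pos 1 = 'b'
  'v' (pos 21) + 23 = pos 18 = 's'
Result: ovtgbs

ovtgbs


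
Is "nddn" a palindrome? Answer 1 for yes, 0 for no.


Input: nddn
Reversed: nddn
  Compare pos 0 ('n') with pos 3 ('n'): match
  Compare pos 1 ('d') with pos 2 ('d'): match
Result: palindrome

1


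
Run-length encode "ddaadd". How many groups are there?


Input: ddaadd
Scanning for consecutive runs:
  Group 1: 'd' x 2 (positions 0-1)
  Group 2: 'a' x 2 (positions 2-3)
  Group 3: 'd' x 2 (positions 4-5)
Total groups: 3

3


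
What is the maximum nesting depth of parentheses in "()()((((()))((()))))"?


Input: "()()((((()))((()))))"
Tracking depth:
  Position 0 '(': depth becomes 1
  Position 1 ')': depth becomes 0
  Position 2 '(': depth becomes 1
  Position 3 ')': depth becomes 0
  Position 4 '(': depth becomes 1
  Position 5 '(': depth becomes 2
  Position 6 '(': depth becomes 3
  Position 7 '(': depth becomes 4
  Position 8 '(': depth becomes 5
  Position 9 ')': depth becomes 4
  Position 10 ')': depth becomes 3
  Position 11 ')': depth becomes 2
  Position 12 '(': depth becomes 3
  Position 13 '(': depth becomes 4
  Position 14 '(': depth becomes 5
  Position 15 ')': depth becomes 4
  Position 16 ')': depth becomes 3
  Position 17 ')': depth becomes 2
  Position 18 ')': depth becomes 1
  Position 19 ')': depth becomes 0
Maximum depth reached: 5

5


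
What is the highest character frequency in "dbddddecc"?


Input: dbddddecc
Character counts:
  'b': 1
  'c': 2
  'd': 5
  'e': 1
Maximum frequency: 5

5


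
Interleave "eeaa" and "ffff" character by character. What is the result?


Interleaving "eeaa" and "ffff":
  Position 0: 'e' from first, 'f' from second => "ef"
  Position 1: 'e' from first, 'f' from second => "ef"
  Position 2: 'a' from first, 'f' from second => "af"
  Position 3: 'a' from first, 'f' from second => "af"
Result: efefafaf

efefafaf


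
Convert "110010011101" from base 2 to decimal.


Input: "110010011101" in base 2
Positional expansion:
  Digit '1' (value 1) x 2^11 = 2048
  Digit '1' (value 1) x 2^10 = 1024
  Digit '0' (value 0) x 2^9 = 0
  Digit '0' (value 0) x 2^8 = 0
  Digit '1' (value 1) x 2^7 = 128
  Digit '0' (value 0) x 2^6 = 0
  Digit '0' (value 0) x 2^5 = 0
  Digit '1' (value 1) x 2^4 = 16
  Digit '1' (value 1) x 2^3 = 8
  Digit '1' (value 1) x 2^2 = 4
  Digit '0' (value 0) x 2^1 = 0
  Digit '1' (value 1) x 2^0 = 1
Sum = 3229

3229


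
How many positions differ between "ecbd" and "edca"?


Comparing "ecbd" and "edca" position by position:
  Position 0: 'e' vs 'e' => same
  Position 1: 'c' vs 'd' => DIFFER
  Position 2: 'b' vs 'c' => DIFFER
  Position 3: 'd' vs 'a' => DIFFER
Positions that differ: 3

3


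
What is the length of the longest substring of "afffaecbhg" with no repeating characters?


Input: "afffaecbhg"
Sliding window (track last position of each char):
  Position 0 ('a'): window [0,0] length 1 -- new best
  Position 1 ('f'): window [0,1] length 2 -- new best
  Position 2 ('f'): repeat (last at 1), move window start to 2
  Position 2 ('f'): window [2,2] length 1
  Position 3 ('f'): repeat (last at 2), move window start to 3
  Position 3 ('f'): window [3,3] length 1
  Position 4 ('a'): window [3,4] length 2
  Position 5 ('e'): window [3,5] length 3 -- new best
  Position 6 ('c'): window [3,6] length 4 -- new best
  Position 7 ('b'): window [3,7] length 5 -- new best
  Position 8 ('h'): window [3,8] length 6 -- new best
  Position 9 ('g'): window [3,9] length 7 -- new best
Longest substring with no repeats: "faecbhg" with length 7

7


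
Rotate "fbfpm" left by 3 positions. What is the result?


Input: "fbfpm", rotate left by 3
First 3 characters: "fbf"
Remaining characters: "pm"
Concatenate remaining + first: "pm" + "fbf" = "pmfbf"

pmfbf


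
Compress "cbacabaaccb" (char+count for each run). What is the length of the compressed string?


Input: cbacabaaccb
Runs:
  'c' x 1 => "c1"
  'b' x 1 => "b1"
  'a' x 1 => "a1"
  'c' x 1 => "c1"
  'a' x 1 => "a1"
  'b' x 1 => "b1"
  'a' x 2 => "a2"
  'c' x 2 => "c2"
  'b' x 1 => "b1"
Compressed: "c1b1a1c1a1b1a2c2b1"
Compressed length: 18

18


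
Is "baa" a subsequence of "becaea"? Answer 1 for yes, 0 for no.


Check if "baa" is a subsequence of "becaea"
Greedy scan:
  Position 0 ('b'): matches sub[0] = 'b'
  Position 1 ('e'): no match needed
  Position 2 ('c'): no match needed
  Position 3 ('a'): matches sub[1] = 'a'
  Position 4 ('e'): no match needed
  Position 5 ('a'): matches sub[2] = 'a'
All 3 characters matched => is a subsequence

1


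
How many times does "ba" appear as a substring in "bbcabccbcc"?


Searching for "ba" in "bbcabccbcc"
Scanning each position:
  Position 0: "bb" => no
  Position 1: "bc" => no
  Position 2: "ca" => no
  Position 3: "ab" => no
  Position 4: "bc" => no
  Position 5: "cc" => no
  Position 6: "cb" => no
  Position 7: "bc" => no
  Position 8: "cc" => no
Total occurrences: 0

0


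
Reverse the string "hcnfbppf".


Input: hcnfbppf
Reading characters right to left:
  Position 7: 'f'
  Position 6: 'p'
  Position 5: 'p'
  Position 4: 'b'
  Position 3: 'f'
  Position 2: 'n'
  Position 1: 'c'
  Position 0: 'h'
Reversed: fppbfnch

fppbfnch


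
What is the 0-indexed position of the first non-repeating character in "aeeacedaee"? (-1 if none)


Input: aeeacedaee
Character frequencies:
  'a': 3
  'c': 1
  'd': 1
  'e': 5
Scanning left to right for freq == 1:
  Position 0 ('a'): freq=3, skip
  Position 1 ('e'): freq=5, skip
  Position 2 ('e'): freq=5, skip
  Position 3 ('a'): freq=3, skip
  Position 4 ('c'): unique! => answer = 4

4


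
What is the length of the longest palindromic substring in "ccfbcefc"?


Input: "ccfbcefc"
Checking substrings for palindromes:
  [0:2] "cc" (len 2) => palindrome
Longest palindromic substring: "cc" with length 2

2


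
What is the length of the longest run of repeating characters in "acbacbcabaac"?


Input: "acbacbcabaac"
Scanning for longest run:
  Position 1 ('c'): new char, reset run to 1
  Position 2 ('b'): new char, reset run to 1
  Position 3 ('a'): new char, reset run to 1
  Position 4 ('c'): new char, reset run to 1
  Position 5 ('b'): new char, reset run to 1
  Position 6 ('c'): new char, reset run to 1
  Position 7 ('a'): new char, reset run to 1
  Position 8 ('b'): new char, reset run to 1
  Position 9 ('a'): new char, reset run to 1
  Position 10 ('a'): continues run of 'a', length=2
  Position 11 ('c'): new char, reset run to 1
Longest run: 'a' with length 2

2


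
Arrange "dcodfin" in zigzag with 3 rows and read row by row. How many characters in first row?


Zigzag "dcodfin" into 3 rows:
Placing characters:
  'd' => row 0
  'c' => row 1
  'o' => row 2
  'd' => row 1
  'f' => row 0
  'i' => row 1
  'n' => row 2
Rows:
  Row 0: "df"
  Row 1: "cdi"
  Row 2: "on"
First row length: 2

2


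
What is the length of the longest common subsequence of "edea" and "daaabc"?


LCS of "edea" and "daaabc"
DP table:
           d    a    a    a    b    c
      0    0    0    0    0    0    0
  e   0    0    0    0    0    0    0
  d   0    1    1    1    1    1    1
  e   0    1    1    1    1    1    1
  a   0    1    2    2    2    2    2
LCS length = dp[4][6] = 2

2


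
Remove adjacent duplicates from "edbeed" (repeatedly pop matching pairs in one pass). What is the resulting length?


Input: edbeed
Stack-based adjacent duplicate removal:
  Read 'e': push. Stack: e
  Read 'd': push. Stack: ed
  Read 'b': push. Stack: edb
  Read 'e': push. Stack: edbe
  Read 'e': matches stack top 'e' => pop. Stack: edb
  Read 'd': push. Stack: edbd
Final stack: "edbd" (length 4)

4


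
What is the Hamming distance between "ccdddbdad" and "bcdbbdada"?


Comparing "ccdddbdad" and "bcdbbdada" position by position:
  Position 0: 'c' vs 'b' => differ
  Position 1: 'c' vs 'c' => same
  Position 2: 'd' vs 'd' => same
  Position 3: 'd' vs 'b' => differ
  Position 4: 'd' vs 'b' => differ
  Position 5: 'b' vs 'd' => differ
  Position 6: 'd' vs 'a' => differ
  Position 7: 'a' vs 'd' => differ
  Position 8: 'd' vs 'a' => differ
Total differences (Hamming distance): 7

7


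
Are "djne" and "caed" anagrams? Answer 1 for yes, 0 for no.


Strings: "djne", "caed"
Sorted first:  dejn
Sorted second: acde
Differ at position 0: 'd' vs 'a' => not anagrams

0


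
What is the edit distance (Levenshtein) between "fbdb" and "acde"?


Computing edit distance: "fbdb" -> "acde"
DP table:
           a    c    d    e
      0    1    2    3    4
  f   1    1    2    3    4
  b   2    2    2    3    4
  d   3    3    3    2    3
  b   4    4    4    3    3
Edit distance = dp[4][4] = 3

3


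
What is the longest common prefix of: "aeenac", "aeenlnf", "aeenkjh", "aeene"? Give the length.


Words: aeenac, aeenlnf, aeenkjh, aeene
  Position 0: all 'a' => match
  Position 1: all 'e' => match
  Position 2: all 'e' => match
  Position 3: all 'n' => match
  Position 4: ('a', 'l', 'k', 'e') => mismatch, stop
LCP = "aeen" (length 4)

4


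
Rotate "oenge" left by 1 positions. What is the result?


Input: "oenge", rotate left by 1
First 1 characters: "o"
Remaining characters: "enge"
Concatenate remaining + first: "enge" + "o" = "engeo"

engeo


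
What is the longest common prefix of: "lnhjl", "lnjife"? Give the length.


Words: lnhjl, lnjife
  Position 0: all 'l' => match
  Position 1: all 'n' => match
  Position 2: ('h', 'j') => mismatch, stop
LCP = "ln" (length 2)

2


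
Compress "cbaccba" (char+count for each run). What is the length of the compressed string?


Input: cbaccba
Runs:
  'c' x 1 => "c1"
  'b' x 1 => "b1"
  'a' x 1 => "a1"
  'c' x 2 => "c2"
  'b' x 1 => "b1"
  'a' x 1 => "a1"
Compressed: "c1b1a1c2b1a1"
Compressed length: 12

12


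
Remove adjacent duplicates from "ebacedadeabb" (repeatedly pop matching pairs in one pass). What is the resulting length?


Input: ebacedadeabb
Stack-based adjacent duplicate removal:
  Read 'e': push. Stack: e
  Read 'b': push. Stack: eb
  Read 'a': push. Stack: eba
  Read 'c': push. Stack: ebac
  Read 'e': push. Stack: ebace
  Read 'd': push. Stack: ebaced
  Read 'a': push. Stack: ebaceda
  Read 'd': push. Stack: ebacedad
  Read 'e': push. Stack: ebacedade
  Read 'a': push. Stack: ebacedadea
  Read 'b': push. Stack: ebacedadeab
  Read 'b': matches stack top 'b' => pop. Stack: ebacedadea
Final stack: "ebacedadea" (length 10)

10


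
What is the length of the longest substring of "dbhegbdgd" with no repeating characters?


Input: "dbhegbdgd"
Sliding window (track last position of each char):
  Position 0 ('d'): window [0,0] length 1 -- new best
  Position 1 ('b'): window [0,1] length 2 -- new best
  Position 2 ('h'): window [0,2] length 3 -- new best
  Position 3 ('e'): window [0,3] length 4 -- new best
  Position 4 ('g'): window [0,4] length 5 -- new best
  Position 5 ('b'): repeat (last at 1), move window start to 2
  Position 5 ('b'): window [2,5] length 4
  Position 6 ('d'): window [2,6] length 5
  Position 7 ('g'): repeat (last at 4), move window start to 5
  Position 7 ('g'): window [5,7] length 3
  Position 8 ('d'): repeat (last at 6), move window start to 7
  Position 8 ('d'): window [7,8] length 2
Longest substring with no repeats: "dbheg" with length 5

5


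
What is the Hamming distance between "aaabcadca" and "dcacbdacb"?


Comparing "aaabcadca" and "dcacbdacb" position by position:
  Position 0: 'a' vs 'd' => differ
  Position 1: 'a' vs 'c' => differ
  Position 2: 'a' vs 'a' => same
  Position 3: 'b' vs 'c' => differ
  Position 4: 'c' vs 'b' => differ
  Position 5: 'a' vs 'd' => differ
  Position 6: 'd' vs 'a' => differ
  Position 7: 'c' vs 'c' => same
  Position 8: 'a' vs 'b' => differ
Total differences (Hamming distance): 7

7


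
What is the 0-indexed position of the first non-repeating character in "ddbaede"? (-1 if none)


Input: ddbaede
Character frequencies:
  'a': 1
  'b': 1
  'd': 3
  'e': 2
Scanning left to right for freq == 1:
  Position 0 ('d'): freq=3, skip
  Position 1 ('d'): freq=3, skip
  Position 2 ('b'): unique! => answer = 2

2


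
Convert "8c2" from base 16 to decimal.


Input: "8c2" in base 16
Positional expansion:
  Digit '8' (value 8) x 16^2 = 2048
  Digit 'c' (value 12) x 16^1 = 192
  Digit '2' (value 2) x 16^0 = 2
Sum = 2242

2242


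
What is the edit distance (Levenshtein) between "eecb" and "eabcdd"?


Computing edit distance: "eecb" -> "eabcdd"
DP table:
           e    a    b    c    d    d
      0    1    2    3    4    5    6
  e   1    0    1    2    3    4    5
  e   2    1    1    2    3    4    5
  c   3    2    2    2    2    3    4
  b   4    3    3    2    3    3    4
Edit distance = dp[4][6] = 4

4


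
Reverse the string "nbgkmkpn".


Input: nbgkmkpn
Reading characters right to left:
  Position 7: 'n'
  Position 6: 'p'
  Position 5: 'k'
  Position 4: 'm'
  Position 3: 'k'
  Position 2: 'g'
  Position 1: 'b'
  Position 0: 'n'
Reversed: npkmkgbn

npkmkgbn


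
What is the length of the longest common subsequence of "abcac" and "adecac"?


LCS of "abcac" and "adecac"
DP table:
           a    d    e    c    a    c
      0    0    0    0    0    0    0
  a   0    1    1    1    1    1    1
  b   0    1    1    1    1    1    1
  c   0    1    1    1    2    2    2
  a   0    1    1    1    2    3    3
  c   0    1    1    1    2    3    4
LCS length = dp[5][6] = 4

4


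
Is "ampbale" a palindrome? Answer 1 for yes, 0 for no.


Input: ampbale
Reversed: elabpma
  Compare pos 0 ('a') with pos 6 ('e'): MISMATCH
  Compare pos 1 ('m') with pos 5 ('l'): MISMATCH
  Compare pos 2 ('p') with pos 4 ('a'): MISMATCH
Result: not a palindrome

0


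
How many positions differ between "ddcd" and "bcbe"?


Comparing "ddcd" and "bcbe" position by position:
  Position 0: 'd' vs 'b' => DIFFER
  Position 1: 'd' vs 'c' => DIFFER
  Position 2: 'c' vs 'b' => DIFFER
  Position 3: 'd' vs 'e' => DIFFER
Positions that differ: 4

4


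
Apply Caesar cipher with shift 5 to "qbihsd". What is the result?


Caesar cipher: shift "qbihsd" by 5
  'q' (pos 16) + 5 = pos 21 = 'v'
  'b' (pos 1) + 5 = pos 6 = 'g'
  'i' (pos 8) + 5 = pos 13 = 'n'
  'h' (pos 7) + 5 = pos 12 = 'm'
  's' (pos 18) + 5 = pos 23 = 'x'
  'd' (pos 3) + 5 = pos 8 = 'i'
Result: vgnmxi

vgnmxi


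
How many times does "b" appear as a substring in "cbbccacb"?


Searching for "b" in "cbbccacb"
Scanning each position:
  Position 0: "c" => no
  Position 1: "b" => MATCH
  Position 2: "b" => MATCH
  Position 3: "c" => no
  Position 4: "c" => no
  Position 5: "a" => no
  Position 6: "c" => no
  Position 7: "b" => MATCH
Total occurrences: 3

3


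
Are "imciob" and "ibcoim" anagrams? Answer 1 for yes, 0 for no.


Strings: "imciob", "ibcoim"
Sorted first:  bciimo
Sorted second: bciimo
Sorted forms match => anagrams

1


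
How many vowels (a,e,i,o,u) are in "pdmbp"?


Input: pdmbp
Checking each character:
  'p' at position 0: consonant
  'd' at position 1: consonant
  'm' at position 2: consonant
  'b' at position 3: consonant
  'p' at position 4: consonant
Total vowels: 0

0


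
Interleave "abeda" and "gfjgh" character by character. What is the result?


Interleaving "abeda" and "gfjgh":
  Position 0: 'a' from first, 'g' from second => "ag"
  Position 1: 'b' from first, 'f' from second => "bf"
  Position 2: 'e' from first, 'j' from second => "ej"
  Position 3: 'd' from first, 'g' from second => "dg"
  Position 4: 'a' from first, 'h' from second => "ah"
Result: agbfejdgah

agbfejdgah


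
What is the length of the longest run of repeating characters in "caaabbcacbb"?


Input: "caaabbcacbb"
Scanning for longest run:
  Position 1 ('a'): new char, reset run to 1
  Position 2 ('a'): continues run of 'a', length=2
  Position 3 ('a'): continues run of 'a', length=3
  Position 4 ('b'): new char, reset run to 1
  Position 5 ('b'): continues run of 'b', length=2
  Position 6 ('c'): new char, reset run to 1
  Position 7 ('a'): new char, reset run to 1
  Position 8 ('c'): new char, reset run to 1
  Position 9 ('b'): new char, reset run to 1
  Position 10 ('b'): continues run of 'b', length=2
Longest run: 'a' with length 3

3


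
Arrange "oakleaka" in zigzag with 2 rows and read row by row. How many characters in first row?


Zigzag "oakleaka" into 2 rows:
Placing characters:
  'o' => row 0
  'a' => row 1
  'k' => row 0
  'l' => row 1
  'e' => row 0
  'a' => row 1
  'k' => row 0
  'a' => row 1
Rows:
  Row 0: "okek"
  Row 1: "alaa"
First row length: 4

4


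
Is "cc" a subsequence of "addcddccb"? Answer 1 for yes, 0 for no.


Check if "cc" is a subsequence of "addcddccb"
Greedy scan:
  Position 0 ('a'): no match needed
  Position 1 ('d'): no match needed
  Position 2 ('d'): no match needed
  Position 3 ('c'): matches sub[0] = 'c'
  Position 4 ('d'): no match needed
  Position 5 ('d'): no match needed
  Position 6 ('c'): matches sub[1] = 'c'
  Position 7 ('c'): no match needed
  Position 8 ('b'): no match needed
All 2 characters matched => is a subsequence

1


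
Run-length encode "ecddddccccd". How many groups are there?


Input: ecddddccccd
Scanning for consecutive runs:
  Group 1: 'e' x 1 (positions 0-0)
  Group 2: 'c' x 1 (positions 1-1)
  Group 3: 'd' x 4 (positions 2-5)
  Group 4: 'c' x 4 (positions 6-9)
  Group 5: 'd' x 1 (positions 10-10)
Total groups: 5

5


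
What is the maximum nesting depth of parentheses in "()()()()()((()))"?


Input: "()()()()()((()))"
Tracking depth:
  Position 0 '(': depth becomes 1
  Position 1 ')': depth becomes 0
  Position 2 '(': depth becomes 1
  Position 3 ')': depth becomes 0
  Position 4 '(': depth becomes 1
  Position 5 ')': depth becomes 0
  Position 6 '(': depth becomes 1
  Position 7 ')': depth becomes 0
  Position 8 '(': depth becomes 1
  Position 9 ')': depth becomes 0
  Position 10 '(': depth becomes 1
  Position 11 '(': depth becomes 2
  Position 12 '(': depth becomes 3
  Position 13 ')': depth becomes 2
  Position 14 ')': depth becomes 1
  Position 15 ')': depth becomes 0
Maximum depth reached: 3

3


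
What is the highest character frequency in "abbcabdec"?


Input: abbcabdec
Character counts:
  'a': 2
  'b': 3
  'c': 2
  'd': 1
  'e': 1
Maximum frequency: 3

3


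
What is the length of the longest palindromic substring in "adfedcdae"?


Input: "adfedcdae"
Checking substrings for palindromes:
  [4:7] "dcd" (len 3) => palindrome
Longest palindromic substring: "dcd" with length 3

3


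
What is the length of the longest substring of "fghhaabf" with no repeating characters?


Input: "fghhaabf"
Sliding window (track last position of each char):
  Position 0 ('f'): window [0,0] length 1 -- new best
  Position 1 ('g'): window [0,1] length 2 -- new best
  Position 2 ('h'): window [0,2] length 3 -- new best
  Position 3 ('h'): repeat (last at 2), move window start to 3
  Position 3 ('h'): window [3,3] length 1
  Position 4 ('a'): window [3,4] length 2
  Position 5 ('a'): repeat (last at 4), move window start to 5
  Position 5 ('a'): window [5,5] length 1
  Position 6 ('b'): window [5,6] length 2
  Position 7 ('f'): window [5,7] length 3
Longest substring with no repeats: "fgh" with length 3

3


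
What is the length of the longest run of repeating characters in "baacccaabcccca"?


Input: "baacccaabcccca"
Scanning for longest run:
  Position 1 ('a'): new char, reset run to 1
  Position 2 ('a'): continues run of 'a', length=2
  Position 3 ('c'): new char, reset run to 1
  Position 4 ('c'): continues run of 'c', length=2
  Position 5 ('c'): continues run of 'c', length=3
  Position 6 ('a'): new char, reset run to 1
  Position 7 ('a'): continues run of 'a', length=2
  Position 8 ('b'): new char, reset run to 1
  Position 9 ('c'): new char, reset run to 1
  Position 10 ('c'): continues run of 'c', length=2
  Position 11 ('c'): continues run of 'c', length=3
  Position 12 ('c'): continues run of 'c', length=4
  Position 13 ('a'): new char, reset run to 1
Longest run: 'c' with length 4

4


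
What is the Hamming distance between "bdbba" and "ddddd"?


Comparing "bdbba" and "ddddd" position by position:
  Position 0: 'b' vs 'd' => differ
  Position 1: 'd' vs 'd' => same
  Position 2: 'b' vs 'd' => differ
  Position 3: 'b' vs 'd' => differ
  Position 4: 'a' vs 'd' => differ
Total differences (Hamming distance): 4

4


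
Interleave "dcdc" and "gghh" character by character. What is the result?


Interleaving "dcdc" and "gghh":
  Position 0: 'd' from first, 'g' from second => "dg"
  Position 1: 'c' from first, 'g' from second => "cg"
  Position 2: 'd' from first, 'h' from second => "dh"
  Position 3: 'c' from first, 'h' from second => "ch"
Result: dgcgdhch

dgcgdhch


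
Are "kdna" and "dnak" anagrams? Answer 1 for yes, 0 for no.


Strings: "kdna", "dnak"
Sorted first:  adkn
Sorted second: adkn
Sorted forms match => anagrams

1


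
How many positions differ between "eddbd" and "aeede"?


Comparing "eddbd" and "aeede" position by position:
  Position 0: 'e' vs 'a' => DIFFER
  Position 1: 'd' vs 'e' => DIFFER
  Position 2: 'd' vs 'e' => DIFFER
  Position 3: 'b' vs 'd' => DIFFER
  Position 4: 'd' vs 'e' => DIFFER
Positions that differ: 5

5


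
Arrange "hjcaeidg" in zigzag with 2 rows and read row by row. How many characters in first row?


Zigzag "hjcaeidg" into 2 rows:
Placing characters:
  'h' => row 0
  'j' => row 1
  'c' => row 0
  'a' => row 1
  'e' => row 0
  'i' => row 1
  'd' => row 0
  'g' => row 1
Rows:
  Row 0: "hced"
  Row 1: "jaig"
First row length: 4

4


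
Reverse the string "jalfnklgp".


Input: jalfnklgp
Reading characters right to left:
  Position 8: 'p'
  Position 7: 'g'
  Position 6: 'l'
  Position 5: 'k'
  Position 4: 'n'
  Position 3: 'f'
  Position 2: 'l'
  Position 1: 'a'
  Position 0: 'j'
Reversed: pglknflaj

pglknflaj


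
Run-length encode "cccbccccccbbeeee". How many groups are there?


Input: cccbccccccbbeeee
Scanning for consecutive runs:
  Group 1: 'c' x 3 (positions 0-2)
  Group 2: 'b' x 1 (positions 3-3)
  Group 3: 'c' x 6 (positions 4-9)
  Group 4: 'b' x 2 (positions 10-11)
  Group 5: 'e' x 4 (positions 12-15)
Total groups: 5

5


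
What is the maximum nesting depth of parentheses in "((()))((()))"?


Input: "((()))((()))"
Tracking depth:
  Position 0 '(': depth becomes 1
  Position 1 '(': depth becomes 2
  Position 2 '(': depth becomes 3
  Position 3 ')': depth becomes 2
  Position 4 ')': depth becomes 1
  Position 5 ')': depth becomes 0
  Position 6 '(': depth becomes 1
  Position 7 '(': depth becomes 2
  Position 8 '(': depth becomes 3
  Position 9 ')': depth becomes 2
  Position 10 ')': depth becomes 1
  Position 11 ')': depth becomes 0
Maximum depth reached: 3

3


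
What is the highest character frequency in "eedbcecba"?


Input: eedbcecba
Character counts:
  'a': 1
  'b': 2
  'c': 2
  'd': 1
  'e': 3
Maximum frequency: 3

3


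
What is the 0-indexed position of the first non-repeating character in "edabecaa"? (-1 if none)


Input: edabecaa
Character frequencies:
  'a': 3
  'b': 1
  'c': 1
  'd': 1
  'e': 2
Scanning left to right for freq == 1:
  Position 0 ('e'): freq=2, skip
  Position 1 ('d'): unique! => answer = 1

1


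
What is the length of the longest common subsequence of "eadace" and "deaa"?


LCS of "eadace" and "deaa"
DP table:
           d    e    a    a
      0    0    0    0    0
  e   0    0    1    1    1
  a   0    0    1    2    2
  d   0    1    1    2    2
  a   0    1    1    2    3
  c   0    1    1    2    3
  e   0    1    2    2    3
LCS length = dp[6][4] = 3

3


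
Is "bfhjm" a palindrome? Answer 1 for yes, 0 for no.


Input: bfhjm
Reversed: mjhfb
  Compare pos 0 ('b') with pos 4 ('m'): MISMATCH
  Compare pos 1 ('f') with pos 3 ('j'): MISMATCH
Result: not a palindrome

0


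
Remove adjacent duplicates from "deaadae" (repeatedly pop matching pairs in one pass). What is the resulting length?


Input: deaadae
Stack-based adjacent duplicate removal:
  Read 'd': push. Stack: d
  Read 'e': push. Stack: de
  Read 'a': push. Stack: dea
  Read 'a': matches stack top 'a' => pop. Stack: de
  Read 'd': push. Stack: ded
  Read 'a': push. Stack: deda
  Read 'e': push. Stack: dedae
Final stack: "dedae" (length 5)

5


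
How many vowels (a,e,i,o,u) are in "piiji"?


Input: piiji
Checking each character:
  'p' at position 0: consonant
  'i' at position 1: vowel (running total: 1)
  'i' at position 2: vowel (running total: 2)
  'j' at position 3: consonant
  'i' at position 4: vowel (running total: 3)
Total vowels: 3

3


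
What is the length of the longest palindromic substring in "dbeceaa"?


Input: "dbeceaa"
Checking substrings for palindromes:
  [2:5] "ece" (len 3) => palindrome
  [5:7] "aa" (len 2) => palindrome
Longest palindromic substring: "ece" with length 3

3


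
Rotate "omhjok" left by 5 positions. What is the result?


Input: "omhjok", rotate left by 5
First 5 characters: "omhjo"
Remaining characters: "k"
Concatenate remaining + first: "k" + "omhjo" = "komhjo"

komhjo


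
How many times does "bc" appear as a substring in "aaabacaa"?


Searching for "bc" in "aaabacaa"
Scanning each position:
  Position 0: "aa" => no
  Position 1: "aa" => no
  Position 2: "ab" => no
  Position 3: "ba" => no
  Position 4: "ac" => no
  Position 5: "ca" => no
  Position 6: "aa" => no
Total occurrences: 0

0


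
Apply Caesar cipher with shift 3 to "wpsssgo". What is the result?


Caesar cipher: shift "wpsssgo" by 3
  'w' (pos 22) + 3 = pos 25 = 'z'
  'p' (pos 15) + 3 = pos 18 = 's'
  's' (pos 18) + 3 = pos 21 = 'v'
  's' (pos 18) + 3 = pos 21 = 'v'
  's' (pos 18) + 3 = pos 21 = 'v'
  'g' (pos 6) + 3 = pos 9 = 'j'
  'o' (pos 14) + 3 = pos 17 = 'r'
Result: zsvvvjr

zsvvvjr


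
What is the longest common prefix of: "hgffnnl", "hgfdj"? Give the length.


Words: hgffnnl, hgfdj
  Position 0: all 'h' => match
  Position 1: all 'g' => match
  Position 2: all 'f' => match
  Position 3: ('f', 'd') => mismatch, stop
LCP = "hgf" (length 3)

3


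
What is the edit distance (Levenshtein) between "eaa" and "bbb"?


Computing edit distance: "eaa" -> "bbb"
DP table:
           b    b    b
      0    1    2    3
  e   1    1    2    3
  a   2    2    2    3
  a   3    3    3    3
Edit distance = dp[3][3] = 3

3


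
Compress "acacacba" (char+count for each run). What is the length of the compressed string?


Input: acacacba
Runs:
  'a' x 1 => "a1"
  'c' x 1 => "c1"
  'a' x 1 => "a1"
  'c' x 1 => "c1"
  'a' x 1 => "a1"
  'c' x 1 => "c1"
  'b' x 1 => "b1"
  'a' x 1 => "a1"
Compressed: "a1c1a1c1a1c1b1a1"
Compressed length: 16

16


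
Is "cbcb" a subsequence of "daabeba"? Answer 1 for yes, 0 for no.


Check if "cbcb" is a subsequence of "daabeba"
Greedy scan:
  Position 0 ('d'): no match needed
  Position 1 ('a'): no match needed
  Position 2 ('a'): no match needed
  Position 3 ('b'): no match needed
  Position 4 ('e'): no match needed
  Position 5 ('b'): no match needed
  Position 6 ('a'): no match needed
Only matched 0/4 characters => not a subsequence

0


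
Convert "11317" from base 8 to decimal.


Input: "11317" in base 8
Positional expansion:
  Digit '1' (value 1) x 8^4 = 4096
  Digit '1' (value 1) x 8^3 = 512
  Digit '3' (value 3) x 8^2 = 192
  Digit '1' (value 1) x 8^1 = 8
  Digit '7' (value 7) x 8^0 = 7
Sum = 4815

4815


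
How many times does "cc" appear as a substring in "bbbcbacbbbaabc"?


Searching for "cc" in "bbbcbacbbbaabc"
Scanning each position:
  Position 0: "bb" => no
  Position 1: "bb" => no
  Position 2: "bc" => no
  Position 3: "cb" => no
  Position 4: "ba" => no
  Position 5: "ac" => no
  Position 6: "cb" => no
  Position 7: "bb" => no
  Position 8: "bb" => no
  Position 9: "ba" => no
  Position 10: "aa" => no
  Position 11: "ab" => no
  Position 12: "bc" => no
Total occurrences: 0

0


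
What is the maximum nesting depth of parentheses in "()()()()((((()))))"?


Input: "()()()()((((()))))"
Tracking depth:
  Position 0 '(': depth becomes 1
  Position 1 ')': depth becomes 0
  Position 2 '(': depth becomes 1
  Position 3 ')': depth becomes 0
  Position 4 '(': depth becomes 1
  Position 5 ')': depth becomes 0
  Position 6 '(': depth becomes 1
  Position 7 ')': depth becomes 0
  Position 8 '(': depth becomes 1
  Position 9 '(': depth becomes 2
  Position 10 '(': depth becomes 3
  Position 11 '(': depth becomes 4
  Position 12 '(': depth becomes 5
  Position 13 ')': depth becomes 4
  Position 14 ')': depth becomes 3
  Position 15 ')': depth becomes 2
  Position 16 ')': depth becomes 1
  Position 17 ')': depth becomes 0
Maximum depth reached: 5

5


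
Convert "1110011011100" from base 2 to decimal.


Input: "1110011011100" in base 2
Positional expansion:
  Digit '1' (value 1) x 2^12 = 4096
  Digit '1' (value 1) x 2^11 = 2048
  Digit '1' (value 1) x 2^10 = 1024
  Digit '0' (value 0) x 2^9 = 0
  Digit '0' (value 0) x 2^8 = 0
  Digit '1' (value 1) x 2^7 = 128
  Digit '1' (value 1) x 2^6 = 64
  Digit '0' (value 0) x 2^5 = 0
  Digit '1' (value 1) x 2^4 = 16
  Digit '1' (value 1) x 2^3 = 8
  Digit '1' (value 1) x 2^2 = 4
  Digit '0' (value 0) x 2^1 = 0
  Digit '0' (value 0) x 2^0 = 0
Sum = 7388

7388


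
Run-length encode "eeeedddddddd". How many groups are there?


Input: eeeedddddddd
Scanning for consecutive runs:
  Group 1: 'e' x 4 (positions 0-3)
  Group 2: 'd' x 8 (positions 4-11)
Total groups: 2

2


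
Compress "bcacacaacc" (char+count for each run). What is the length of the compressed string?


Input: bcacacaacc
Runs:
  'b' x 1 => "b1"
  'c' x 1 => "c1"
  'a' x 1 => "a1"
  'c' x 1 => "c1"
  'a' x 1 => "a1"
  'c' x 1 => "c1"
  'a' x 2 => "a2"
  'c' x 2 => "c2"
Compressed: "b1c1a1c1a1c1a2c2"
Compressed length: 16

16


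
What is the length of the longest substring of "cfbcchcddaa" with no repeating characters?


Input: "cfbcchcddaa"
Sliding window (track last position of each char):
  Position 0 ('c'): window [0,0] length 1 -- new best
  Position 1 ('f'): window [0,1] length 2 -- new best
  Position 2 ('b'): window [0,2] length 3 -- new best
  Position 3 ('c'): repeat (last at 0), move window start to 1
  Position 3 ('c'): window [1,3] length 3
  Position 4 ('c'): repeat (last at 3), move window start to 4
  Position 4 ('c'): window [4,4] length 1
  Position 5 ('h'): window [4,5] length 2
  Position 6 ('c'): repeat (last at 4), move window start to 5
  Position 6 ('c'): window [5,6] length 2
  Position 7 ('d'): window [5,7] length 3
  Position 8 ('d'): repeat (last at 7), move window start to 8
  Position 8 ('d'): window [8,8] length 1
  Position 9 ('a'): window [8,9] length 2
  Position 10 ('a'): repeat (last at 9), move window start to 10
  Position 10 ('a'): window [10,10] length 1
Longest substring with no repeats: "cfb" with length 3

3


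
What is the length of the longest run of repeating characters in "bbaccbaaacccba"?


Input: "bbaccbaaacccba"
Scanning for longest run:
  Position 1 ('b'): continues run of 'b', length=2
  Position 2 ('a'): new char, reset run to 1
  Position 3 ('c'): new char, reset run to 1
  Position 4 ('c'): continues run of 'c', length=2
  Position 5 ('b'): new char, reset run to 1
  Position 6 ('a'): new char, reset run to 1
  Position 7 ('a'): continues run of 'a', length=2
  Position 8 ('a'): continues run of 'a', length=3
  Position 9 ('c'): new char, reset run to 1
  Position 10 ('c'): continues run of 'c', length=2
  Position 11 ('c'): continues run of 'c', length=3
  Position 12 ('b'): new char, reset run to 1
  Position 13 ('a'): new char, reset run to 1
Longest run: 'a' with length 3

3


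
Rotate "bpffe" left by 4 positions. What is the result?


Input: "bpffe", rotate left by 4
First 4 characters: "bpff"
Remaining characters: "e"
Concatenate remaining + first: "e" + "bpff" = "ebpff"

ebpff


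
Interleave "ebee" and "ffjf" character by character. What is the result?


Interleaving "ebee" and "ffjf":
  Position 0: 'e' from first, 'f' from second => "ef"
  Position 1: 'b' from first, 'f' from second => "bf"
  Position 2: 'e' from first, 'j' from second => "ej"
  Position 3: 'e' from first, 'f' from second => "ef"
Result: efbfejef

efbfejef


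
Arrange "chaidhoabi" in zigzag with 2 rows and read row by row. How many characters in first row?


Zigzag "chaidhoabi" into 2 rows:
Placing characters:
  'c' => row 0
  'h' => row 1
  'a' => row 0
  'i' => row 1
  'd' => row 0
  'h' => row 1
  'o' => row 0
  'a' => row 1
  'b' => row 0
  'i' => row 1
Rows:
  Row 0: "cadob"
  Row 1: "hihai"
First row length: 5

5


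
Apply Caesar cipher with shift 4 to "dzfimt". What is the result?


Caesar cipher: shift "dzfimt" by 4
  'd' (pos 3) + 4 = pos 7 = 'h'
  'z' (pos 25) + 4 = pos 3 = 'd'
  'f' (pos 5) + 4 = pos 9 = 'j'
  'i' (pos 8) + 4 = pos 12 = 'm'
  'm' (pos 12) + 4 = pos 16 = 'q'
  't' (pos 19) + 4 = pos 23 = 'x'
Result: hdjmqx

hdjmqx


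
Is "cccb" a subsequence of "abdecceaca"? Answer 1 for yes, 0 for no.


Check if "cccb" is a subsequence of "abdecceaca"
Greedy scan:
  Position 0 ('a'): no match needed
  Position 1 ('b'): no match needed
  Position 2 ('d'): no match needed
  Position 3 ('e'): no match needed
  Position 4 ('c'): matches sub[0] = 'c'
  Position 5 ('c'): matches sub[1] = 'c'
  Position 6 ('e'): no match needed
  Position 7 ('a'): no match needed
  Position 8 ('c'): matches sub[2] = 'c'
  Position 9 ('a'): no match needed
Only matched 3/4 characters => not a subsequence

0


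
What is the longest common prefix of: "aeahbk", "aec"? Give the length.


Words: aeahbk, aec
  Position 0: all 'a' => match
  Position 1: all 'e' => match
  Position 2: ('a', 'c') => mismatch, stop
LCP = "ae" (length 2)

2


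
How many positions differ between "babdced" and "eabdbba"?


Comparing "babdced" and "eabdbba" position by position:
  Position 0: 'b' vs 'e' => DIFFER
  Position 1: 'a' vs 'a' => same
  Position 2: 'b' vs 'b' => same
  Position 3: 'd' vs 'd' => same
  Position 4: 'c' vs 'b' => DIFFER
  Position 5: 'e' vs 'b' => DIFFER
  Position 6: 'd' vs 'a' => DIFFER
Positions that differ: 4

4


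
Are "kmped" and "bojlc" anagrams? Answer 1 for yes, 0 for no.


Strings: "kmped", "bojlc"
Sorted first:  dekmp
Sorted second: bcjlo
Differ at position 0: 'd' vs 'b' => not anagrams

0


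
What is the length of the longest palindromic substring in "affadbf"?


Input: "affadbf"
Checking substrings for palindromes:
  [0:4] "affa" (len 4) => palindrome
  [1:3] "ff" (len 2) => palindrome
Longest palindromic substring: "affa" with length 4

4


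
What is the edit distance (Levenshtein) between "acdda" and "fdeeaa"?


Computing edit distance: "acdda" -> "fdeeaa"
DP table:
           f    d    e    e    a    a
      0    1    2    3    4    5    6
  a   1    1    2    3    4    4    5
  c   2    2    2    3    4    5    5
  d   3    3    2    3    4    5    6
  d   4    4    3    3    4    5    6
  a   5    5    4    4    4    4    5
Edit distance = dp[5][6] = 5

5
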